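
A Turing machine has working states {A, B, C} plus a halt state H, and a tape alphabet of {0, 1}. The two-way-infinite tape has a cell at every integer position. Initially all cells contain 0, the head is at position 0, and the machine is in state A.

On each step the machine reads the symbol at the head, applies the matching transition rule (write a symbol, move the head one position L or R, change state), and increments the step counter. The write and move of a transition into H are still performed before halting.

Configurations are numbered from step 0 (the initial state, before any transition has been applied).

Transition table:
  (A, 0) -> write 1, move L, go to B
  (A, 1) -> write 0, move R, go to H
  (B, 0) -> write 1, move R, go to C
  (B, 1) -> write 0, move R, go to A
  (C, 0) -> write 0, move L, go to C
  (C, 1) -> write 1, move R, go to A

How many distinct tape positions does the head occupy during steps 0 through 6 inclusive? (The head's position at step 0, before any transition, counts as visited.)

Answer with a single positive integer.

Step 1: in state A at pos 0, read 0 -> (A,0)->write 1,move L,goto B. Now: state=B, head=-1, tape[-2..1]=0010 (head:  ^)
Step 2: in state B at pos -1, read 0 -> (B,0)->write 1,move R,goto C. Now: state=C, head=0, tape[-2..1]=0110 (head:   ^)
Step 3: in state C at pos 0, read 1 -> (C,1)->write 1,move R,goto A. Now: state=A, head=1, tape[-2..2]=01100 (head:    ^)
Step 4: in state A at pos 1, read 0 -> (A,0)->write 1,move L,goto B. Now: state=B, head=0, tape[-2..2]=01110 (head:   ^)
Step 5: in state B at pos 0, read 1 -> (B,1)->write 0,move R,goto A. Now: state=A, head=1, tape[-2..2]=01010 (head:    ^)
Step 6: in state A at pos 1, read 1 -> (A,1)->write 0,move R,goto H. Now: state=H, head=2, tape[-2..3]=010000 (head:     ^)
Head positions at steps 0..6: starting at 0, distinct positions visited = {-1, 0, 1, 2} -> 4 position(s)

Answer: 4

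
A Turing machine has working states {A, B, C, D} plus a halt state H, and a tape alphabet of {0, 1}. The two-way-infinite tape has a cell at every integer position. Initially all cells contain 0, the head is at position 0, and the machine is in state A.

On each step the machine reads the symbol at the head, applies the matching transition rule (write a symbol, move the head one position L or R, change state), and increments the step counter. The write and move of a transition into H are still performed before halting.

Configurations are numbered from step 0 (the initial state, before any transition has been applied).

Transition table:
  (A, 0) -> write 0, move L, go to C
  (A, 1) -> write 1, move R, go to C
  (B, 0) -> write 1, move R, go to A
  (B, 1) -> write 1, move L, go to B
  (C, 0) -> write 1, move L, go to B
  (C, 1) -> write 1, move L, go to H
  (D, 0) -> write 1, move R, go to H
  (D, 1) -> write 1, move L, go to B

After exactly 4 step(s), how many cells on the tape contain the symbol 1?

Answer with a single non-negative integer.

Step 1: in state A at pos 0, read 0 -> (A,0)->write 0,move L,goto C. Now: state=C, head=-1, tape[-2..1]=0000 (head:  ^)
Step 2: in state C at pos -1, read 0 -> (C,0)->write 1,move L,goto B. Now: state=B, head=-2, tape[-3..1]=00100 (head:  ^)
Step 3: in state B at pos -2, read 0 -> (B,0)->write 1,move R,goto A. Now: state=A, head=-1, tape[-3..1]=01100 (head:   ^)
Step 4: in state A at pos -1, read 1 -> (A,1)->write 1,move R,goto C. Now: state=C, head=0, tape[-3..1]=01100 (head:    ^)
Cells containing 1 after step 4: {-2, -1} -> 2 cell(s)

Answer: 2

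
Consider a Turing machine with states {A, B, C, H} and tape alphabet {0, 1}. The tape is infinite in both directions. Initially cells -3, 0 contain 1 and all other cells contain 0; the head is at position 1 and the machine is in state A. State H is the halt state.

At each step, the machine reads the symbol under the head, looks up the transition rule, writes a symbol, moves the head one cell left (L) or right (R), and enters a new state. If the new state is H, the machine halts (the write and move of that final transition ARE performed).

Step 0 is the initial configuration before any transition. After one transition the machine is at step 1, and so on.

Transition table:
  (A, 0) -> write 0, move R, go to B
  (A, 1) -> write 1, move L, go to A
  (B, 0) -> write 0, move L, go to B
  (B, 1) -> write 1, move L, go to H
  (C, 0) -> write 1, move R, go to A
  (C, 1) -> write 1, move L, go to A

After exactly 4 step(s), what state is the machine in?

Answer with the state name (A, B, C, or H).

Step 1: in state A at pos 1, read 0 -> (A,0)->write 0,move R,goto B. Now: state=B, head=2, tape[-4..3]=01001000 (head:       ^)
Step 2: in state B at pos 2, read 0 -> (B,0)->write 0,move L,goto B. Now: state=B, head=1, tape[-4..3]=01001000 (head:      ^)
Step 3: in state B at pos 1, read 0 -> (B,0)->write 0,move L,goto B. Now: state=B, head=0, tape[-4..3]=01001000 (head:     ^)
Step 4: in state B at pos 0, read 1 -> (B,1)->write 1,move L,goto H. Now: state=H, head=-1, tape[-4..3]=01001000 (head:    ^)

Answer: H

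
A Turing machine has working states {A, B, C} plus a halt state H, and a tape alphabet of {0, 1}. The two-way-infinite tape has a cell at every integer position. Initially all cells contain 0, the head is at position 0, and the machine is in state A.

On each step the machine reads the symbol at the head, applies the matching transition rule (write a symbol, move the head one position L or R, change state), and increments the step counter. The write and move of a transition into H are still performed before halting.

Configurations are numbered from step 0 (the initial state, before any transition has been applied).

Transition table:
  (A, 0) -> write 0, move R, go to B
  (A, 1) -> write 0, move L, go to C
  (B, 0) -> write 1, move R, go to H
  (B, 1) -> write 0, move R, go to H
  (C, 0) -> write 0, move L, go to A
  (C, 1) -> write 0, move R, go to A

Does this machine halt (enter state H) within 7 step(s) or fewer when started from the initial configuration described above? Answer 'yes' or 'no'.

Answer: yes

Derivation:
Step 1: in state A at pos 0, read 0 -> (A,0)->write 0,move R,goto B. Now: state=B, head=1, tape[-1..2]=0000 (head:   ^)
Step 2: in state B at pos 1, read 0 -> (B,0)->write 1,move R,goto H. Now: state=H, head=2, tape[-1..3]=00100 (head:    ^)
State H reached at step 2; 2 <= 7 -> yes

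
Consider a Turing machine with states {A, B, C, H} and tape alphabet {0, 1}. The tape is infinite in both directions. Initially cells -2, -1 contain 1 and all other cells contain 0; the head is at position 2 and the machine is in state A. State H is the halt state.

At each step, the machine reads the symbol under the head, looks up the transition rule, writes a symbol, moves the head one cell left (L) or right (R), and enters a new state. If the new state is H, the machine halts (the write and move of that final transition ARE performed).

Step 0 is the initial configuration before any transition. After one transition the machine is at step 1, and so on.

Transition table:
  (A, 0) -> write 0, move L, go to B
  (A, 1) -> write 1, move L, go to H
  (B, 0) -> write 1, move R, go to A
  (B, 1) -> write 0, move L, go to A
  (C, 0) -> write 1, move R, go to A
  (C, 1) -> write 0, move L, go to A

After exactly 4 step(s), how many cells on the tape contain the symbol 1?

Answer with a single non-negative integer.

Step 1: in state A at pos 2, read 0 -> (A,0)->write 0,move L,goto B. Now: state=B, head=1, tape[-3..3]=0110000 (head:     ^)
Step 2: in state B at pos 1, read 0 -> (B,0)->write 1,move R,goto A. Now: state=A, head=2, tape[-3..3]=0110100 (head:      ^)
Step 3: in state A at pos 2, read 0 -> (A,0)->write 0,move L,goto B. Now: state=B, head=1, tape[-3..3]=0110100 (head:     ^)
Step 4: in state B at pos 1, read 1 -> (B,1)->write 0,move L,goto A. Now: state=A, head=0, tape[-3..3]=0110000 (head:    ^)
Cells containing 1 after step 4: {-2, -1} -> 2 cell(s)

Answer: 2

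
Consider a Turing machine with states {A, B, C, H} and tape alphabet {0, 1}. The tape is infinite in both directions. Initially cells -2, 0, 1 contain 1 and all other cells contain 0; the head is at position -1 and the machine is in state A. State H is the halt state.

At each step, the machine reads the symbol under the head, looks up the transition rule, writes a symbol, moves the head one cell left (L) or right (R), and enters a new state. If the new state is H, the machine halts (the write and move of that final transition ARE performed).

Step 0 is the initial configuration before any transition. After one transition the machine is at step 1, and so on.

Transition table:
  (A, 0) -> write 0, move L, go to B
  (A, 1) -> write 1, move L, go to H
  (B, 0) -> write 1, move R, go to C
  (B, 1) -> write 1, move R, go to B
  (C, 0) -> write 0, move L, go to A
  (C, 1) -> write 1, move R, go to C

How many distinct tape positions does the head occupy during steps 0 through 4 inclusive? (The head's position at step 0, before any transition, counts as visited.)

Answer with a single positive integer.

Answer: 4

Derivation:
Step 1: in state A at pos -1, read 0 -> (A,0)->write 0,move L,goto B. Now: state=B, head=-2, tape[-3..2]=010110 (head:  ^)
Step 2: in state B at pos -2, read 1 -> (B,1)->write 1,move R,goto B. Now: state=B, head=-1, tape[-3..2]=010110 (head:   ^)
Step 3: in state B at pos -1, read 0 -> (B,0)->write 1,move R,goto C. Now: state=C, head=0, tape[-3..2]=011110 (head:    ^)
Step 4: in state C at pos 0, read 1 -> (C,1)->write 1,move R,goto C. Now: state=C, head=1, tape[-3..2]=011110 (head:     ^)
Head positions at steps 0..4: starting at -1, distinct positions visited = {-2, -1, 0, 1} -> 4 position(s)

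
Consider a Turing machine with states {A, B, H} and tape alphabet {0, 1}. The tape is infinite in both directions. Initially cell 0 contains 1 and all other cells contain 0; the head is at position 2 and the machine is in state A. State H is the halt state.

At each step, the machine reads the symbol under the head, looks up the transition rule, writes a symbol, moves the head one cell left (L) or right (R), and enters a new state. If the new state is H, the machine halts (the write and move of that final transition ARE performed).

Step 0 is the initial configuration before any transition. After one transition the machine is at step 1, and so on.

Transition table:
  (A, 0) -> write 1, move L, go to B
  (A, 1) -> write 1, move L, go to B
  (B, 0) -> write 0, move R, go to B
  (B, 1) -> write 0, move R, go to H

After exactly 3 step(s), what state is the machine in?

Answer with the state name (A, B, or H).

Step 1: in state A at pos 2, read 0 -> (A,0)->write 1,move L,goto B. Now: state=B, head=1, tape[-1..3]=01010 (head:   ^)
Step 2: in state B at pos 1, read 0 -> (B,0)->write 0,move R,goto B. Now: state=B, head=2, tape[-1..3]=01010 (head:    ^)
Step 3: in state B at pos 2, read 1 -> (B,1)->write 0,move R,goto H. Now: state=H, head=3, tape[-1..4]=010000 (head:     ^)

Answer: H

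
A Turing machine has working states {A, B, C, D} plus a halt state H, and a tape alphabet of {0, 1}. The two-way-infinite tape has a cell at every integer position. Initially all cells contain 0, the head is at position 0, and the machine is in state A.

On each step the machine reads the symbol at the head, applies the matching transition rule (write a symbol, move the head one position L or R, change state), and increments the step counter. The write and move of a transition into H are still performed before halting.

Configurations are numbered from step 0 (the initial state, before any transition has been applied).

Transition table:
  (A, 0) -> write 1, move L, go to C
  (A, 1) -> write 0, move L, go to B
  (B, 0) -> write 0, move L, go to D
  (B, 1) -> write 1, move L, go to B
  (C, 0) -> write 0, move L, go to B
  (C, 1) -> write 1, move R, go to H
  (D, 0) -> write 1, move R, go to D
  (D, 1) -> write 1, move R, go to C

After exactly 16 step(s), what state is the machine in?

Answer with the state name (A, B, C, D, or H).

Answer: C

Derivation:
Step 1: in state A at pos 0, read 0 -> (A,0)->write 1,move L,goto C. Now: state=C, head=-1, tape[-2..1]=0010 (head:  ^)
Step 2: in state C at pos -1, read 0 -> (C,0)->write 0,move L,goto B. Now: state=B, head=-2, tape[-3..1]=00010 (head:  ^)
Step 3: in state B at pos -2, read 0 -> (B,0)->write 0,move L,goto D. Now: state=D, head=-3, tape[-4..1]=000010 (head:  ^)
Step 4: in state D at pos -3, read 0 -> (D,0)->write 1,move R,goto D. Now: state=D, head=-2, tape[-4..1]=010010 (head:   ^)
Step 5: in state D at pos -2, read 0 -> (D,0)->write 1,move R,goto D. Now: state=D, head=-1, tape[-4..1]=011010 (head:    ^)
Step 6: in state D at pos -1, read 0 -> (D,0)->write 1,move R,goto D. Now: state=D, head=0, tape[-4..1]=011110 (head:     ^)
Step 7: in state D at pos 0, read 1 -> (D,1)->write 1,move R,goto C. Now: state=C, head=1, tape[-4..2]=0111100 (head:      ^)
Step 8: in state C at pos 1, read 0 -> (C,0)->write 0,move L,goto B. Now: state=B, head=0, tape[-4..2]=0111100 (head:     ^)
Step 9: in state B at pos 0, read 1 -> (B,1)->write 1,move L,goto B. Now: state=B, head=-1, tape[-4..2]=0111100 (head:    ^)
Step 10: in state B at pos -1, read 1 -> (B,1)->write 1,move L,goto B. Now: state=B, head=-2, tape[-4..2]=0111100 (head:   ^)
Step 11: in state B at pos -2, read 1 -> (B,1)->write 1,move L,goto B. Now: state=B, head=-3, tape[-4..2]=0111100 (head:  ^)
Step 12: in state B at pos -3, read 1 -> (B,1)->write 1,move L,goto B. Now: state=B, head=-4, tape[-5..2]=00111100 (head:  ^)
Step 13: in state B at pos -4, read 0 -> (B,0)->write 0,move L,goto D. Now: state=D, head=-5, tape[-6..2]=000111100 (head:  ^)
Step 14: in state D at pos -5, read 0 -> (D,0)->write 1,move R,goto D. Now: state=D, head=-4, tape[-6..2]=010111100 (head:   ^)
Step 15: in state D at pos -4, read 0 -> (D,0)->write 1,move R,goto D. Now: state=D, head=-3, tape[-6..2]=011111100 (head:    ^)
Step 16: in state D at pos -3, read 1 -> (D,1)->write 1,move R,goto C. Now: state=C, head=-2, tape[-6..2]=011111100 (head:     ^)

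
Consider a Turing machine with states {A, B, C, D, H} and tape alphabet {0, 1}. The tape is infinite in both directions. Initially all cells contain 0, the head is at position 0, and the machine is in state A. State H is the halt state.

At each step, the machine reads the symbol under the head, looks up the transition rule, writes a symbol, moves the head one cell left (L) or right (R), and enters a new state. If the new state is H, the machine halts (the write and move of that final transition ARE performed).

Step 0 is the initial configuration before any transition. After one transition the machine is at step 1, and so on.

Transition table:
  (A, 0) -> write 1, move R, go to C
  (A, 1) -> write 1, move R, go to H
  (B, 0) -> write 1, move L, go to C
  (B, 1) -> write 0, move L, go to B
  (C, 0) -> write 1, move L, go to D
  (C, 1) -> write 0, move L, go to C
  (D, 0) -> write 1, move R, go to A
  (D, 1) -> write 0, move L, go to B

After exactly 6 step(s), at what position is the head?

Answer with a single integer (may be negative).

Answer: -2

Derivation:
Step 1: in state A at pos 0, read 0 -> (A,0)->write 1,move R,goto C. Now: state=C, head=1, tape[-1..2]=0100 (head:   ^)
Step 2: in state C at pos 1, read 0 -> (C,0)->write 1,move L,goto D. Now: state=D, head=0, tape[-1..2]=0110 (head:  ^)
Step 3: in state D at pos 0, read 1 -> (D,1)->write 0,move L,goto B. Now: state=B, head=-1, tape[-2..2]=00010 (head:  ^)
Step 4: in state B at pos -1, read 0 -> (B,0)->write 1,move L,goto C. Now: state=C, head=-2, tape[-3..2]=001010 (head:  ^)
Step 5: in state C at pos -2, read 0 -> (C,0)->write 1,move L,goto D. Now: state=D, head=-3, tape[-4..2]=0011010 (head:  ^)
Step 6: in state D at pos -3, read 0 -> (D,0)->write 1,move R,goto A. Now: state=A, head=-2, tape[-4..2]=0111010 (head:   ^)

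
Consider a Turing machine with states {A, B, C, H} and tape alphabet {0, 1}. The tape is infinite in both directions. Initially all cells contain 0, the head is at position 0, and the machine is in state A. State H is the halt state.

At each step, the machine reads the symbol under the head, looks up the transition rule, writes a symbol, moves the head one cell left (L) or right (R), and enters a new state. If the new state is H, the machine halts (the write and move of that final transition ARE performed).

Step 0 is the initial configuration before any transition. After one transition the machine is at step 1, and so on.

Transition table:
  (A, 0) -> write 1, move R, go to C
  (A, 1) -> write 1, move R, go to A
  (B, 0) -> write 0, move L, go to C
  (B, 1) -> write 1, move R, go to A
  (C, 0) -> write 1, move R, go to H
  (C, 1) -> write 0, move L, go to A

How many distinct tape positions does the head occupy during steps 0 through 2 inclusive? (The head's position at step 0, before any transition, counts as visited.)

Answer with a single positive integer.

Step 1: in state A at pos 0, read 0 -> (A,0)->write 1,move R,goto C. Now: state=C, head=1, tape[-1..2]=0100 (head:   ^)
Step 2: in state C at pos 1, read 0 -> (C,0)->write 1,move R,goto H. Now: state=H, head=2, tape[-1..3]=01100 (head:    ^)
Head positions at steps 0..2: starting at 0, distinct positions visited = {0, 1, 2} -> 3 position(s)

Answer: 3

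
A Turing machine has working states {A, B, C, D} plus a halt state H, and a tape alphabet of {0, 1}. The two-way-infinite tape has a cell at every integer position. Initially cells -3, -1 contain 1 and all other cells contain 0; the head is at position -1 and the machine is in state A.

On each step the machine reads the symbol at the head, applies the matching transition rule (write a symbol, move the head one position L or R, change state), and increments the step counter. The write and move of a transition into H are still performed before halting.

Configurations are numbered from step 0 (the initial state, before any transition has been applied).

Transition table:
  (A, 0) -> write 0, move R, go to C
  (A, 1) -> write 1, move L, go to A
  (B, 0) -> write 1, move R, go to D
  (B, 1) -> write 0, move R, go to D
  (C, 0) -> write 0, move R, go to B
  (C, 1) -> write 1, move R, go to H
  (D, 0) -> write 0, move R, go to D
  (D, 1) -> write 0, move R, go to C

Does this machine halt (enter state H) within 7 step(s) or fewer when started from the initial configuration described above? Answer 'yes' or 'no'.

Step 1: in state A at pos -1, read 1 -> (A,1)->write 1,move L,goto A. Now: state=A, head=-2, tape[-4..0]=01010 (head:   ^)
Step 2: in state A at pos -2, read 0 -> (A,0)->write 0,move R,goto C. Now: state=C, head=-1, tape[-4..0]=01010 (head:    ^)
Step 3: in state C at pos -1, read 1 -> (C,1)->write 1,move R,goto H. Now: state=H, head=0, tape[-4..1]=010100 (head:     ^)
State H reached at step 3; 3 <= 7 -> yes

Answer: yes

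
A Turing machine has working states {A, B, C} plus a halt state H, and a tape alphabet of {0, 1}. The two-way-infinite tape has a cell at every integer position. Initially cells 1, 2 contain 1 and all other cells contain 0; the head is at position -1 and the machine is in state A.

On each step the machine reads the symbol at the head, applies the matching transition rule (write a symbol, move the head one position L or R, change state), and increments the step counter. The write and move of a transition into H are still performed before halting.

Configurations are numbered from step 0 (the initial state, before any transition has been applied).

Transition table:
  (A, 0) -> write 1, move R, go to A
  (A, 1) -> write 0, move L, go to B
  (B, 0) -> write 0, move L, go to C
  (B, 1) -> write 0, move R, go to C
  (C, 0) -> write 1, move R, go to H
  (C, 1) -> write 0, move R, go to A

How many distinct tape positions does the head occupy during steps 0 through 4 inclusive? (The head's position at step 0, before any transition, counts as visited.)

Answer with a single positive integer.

Step 1: in state A at pos -1, read 0 -> (A,0)->write 1,move R,goto A. Now: state=A, head=0, tape[-2..3]=010110 (head:   ^)
Step 2: in state A at pos 0, read 0 -> (A,0)->write 1,move R,goto A. Now: state=A, head=1, tape[-2..3]=011110 (head:    ^)
Step 3: in state A at pos 1, read 1 -> (A,1)->write 0,move L,goto B. Now: state=B, head=0, tape[-2..3]=011010 (head:   ^)
Step 4: in state B at pos 0, read 1 -> (B,1)->write 0,move R,goto C. Now: state=C, head=1, tape[-2..3]=010010 (head:    ^)
Head positions at steps 0..4: starting at -1, distinct positions visited = {-1, 0, 1} -> 3 position(s)

Answer: 3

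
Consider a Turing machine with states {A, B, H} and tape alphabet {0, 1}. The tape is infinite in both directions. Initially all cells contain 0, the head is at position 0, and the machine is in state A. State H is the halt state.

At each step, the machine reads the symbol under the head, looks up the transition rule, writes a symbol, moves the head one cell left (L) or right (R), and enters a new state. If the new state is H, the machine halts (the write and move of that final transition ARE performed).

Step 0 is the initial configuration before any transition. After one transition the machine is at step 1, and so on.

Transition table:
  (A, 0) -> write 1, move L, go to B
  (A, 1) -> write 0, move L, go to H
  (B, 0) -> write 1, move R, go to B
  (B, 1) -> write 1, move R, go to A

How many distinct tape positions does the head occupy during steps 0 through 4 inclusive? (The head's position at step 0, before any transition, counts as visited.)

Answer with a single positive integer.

Answer: 3

Derivation:
Step 1: in state A at pos 0, read 0 -> (A,0)->write 1,move L,goto B. Now: state=B, head=-1, tape[-2..1]=0010 (head:  ^)
Step 2: in state B at pos -1, read 0 -> (B,0)->write 1,move R,goto B. Now: state=B, head=0, tape[-2..1]=0110 (head:   ^)
Step 3: in state B at pos 0, read 1 -> (B,1)->write 1,move R,goto A. Now: state=A, head=1, tape[-2..2]=01100 (head:    ^)
Step 4: in state A at pos 1, read 0 -> (A,0)->write 1,move L,goto B. Now: state=B, head=0, tape[-2..2]=01110 (head:   ^)
Head positions at steps 0..4: starting at 0, distinct positions visited = {-1, 0, 1} -> 3 position(s)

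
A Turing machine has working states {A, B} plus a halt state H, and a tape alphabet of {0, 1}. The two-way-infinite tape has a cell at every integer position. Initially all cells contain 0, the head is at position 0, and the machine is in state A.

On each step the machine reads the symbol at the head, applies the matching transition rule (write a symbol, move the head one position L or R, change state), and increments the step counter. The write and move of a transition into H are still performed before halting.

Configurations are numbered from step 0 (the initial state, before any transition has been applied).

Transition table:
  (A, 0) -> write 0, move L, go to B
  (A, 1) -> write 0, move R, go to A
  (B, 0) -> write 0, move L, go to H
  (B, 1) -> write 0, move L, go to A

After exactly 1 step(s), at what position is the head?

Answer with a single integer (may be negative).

Step 1: in state A at pos 0, read 0 -> (A,0)->write 0,move L,goto B. Now: state=B, head=-1, tape[-2..1]=0000 (head:  ^)

Answer: -1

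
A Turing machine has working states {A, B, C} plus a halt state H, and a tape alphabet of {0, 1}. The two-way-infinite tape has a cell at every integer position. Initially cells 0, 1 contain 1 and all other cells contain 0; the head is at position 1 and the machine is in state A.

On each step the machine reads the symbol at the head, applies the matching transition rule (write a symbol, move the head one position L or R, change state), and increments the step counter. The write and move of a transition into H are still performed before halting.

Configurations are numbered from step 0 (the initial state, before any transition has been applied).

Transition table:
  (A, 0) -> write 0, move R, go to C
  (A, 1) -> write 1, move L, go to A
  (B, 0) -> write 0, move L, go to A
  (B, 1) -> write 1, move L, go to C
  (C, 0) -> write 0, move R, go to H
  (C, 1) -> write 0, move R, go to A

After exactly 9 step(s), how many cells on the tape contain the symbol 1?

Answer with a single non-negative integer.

Answer: 0

Derivation:
Step 1: in state A at pos 1, read 1 -> (A,1)->write 1,move L,goto A. Now: state=A, head=0, tape[-1..2]=0110 (head:  ^)
Step 2: in state A at pos 0, read 1 -> (A,1)->write 1,move L,goto A. Now: state=A, head=-1, tape[-2..2]=00110 (head:  ^)
Step 3: in state A at pos -1, read 0 -> (A,0)->write 0,move R,goto C. Now: state=C, head=0, tape[-2..2]=00110 (head:   ^)
Step 4: in state C at pos 0, read 1 -> (C,1)->write 0,move R,goto A. Now: state=A, head=1, tape[-2..2]=00010 (head:    ^)
Step 5: in state A at pos 1, read 1 -> (A,1)->write 1,move L,goto A. Now: state=A, head=0, tape[-2..2]=00010 (head:   ^)
Step 6: in state A at pos 0, read 0 -> (A,0)->write 0,move R,goto C. Now: state=C, head=1, tape[-2..2]=00010 (head:    ^)
Step 7: in state C at pos 1, read 1 -> (C,1)->write 0,move R,goto A. Now: state=A, head=2, tape[-2..3]=000000 (head:     ^)
Step 8: in state A at pos 2, read 0 -> (A,0)->write 0,move R,goto C. Now: state=C, head=3, tape[-2..4]=0000000 (head:      ^)
Step 9: in state C at pos 3, read 0 -> (C,0)->write 0,move R,goto H. Now: state=H, head=4, tape[-2..5]=00000000 (head:       ^)
No cell contains 1 after step 9 -> 0 cell(s)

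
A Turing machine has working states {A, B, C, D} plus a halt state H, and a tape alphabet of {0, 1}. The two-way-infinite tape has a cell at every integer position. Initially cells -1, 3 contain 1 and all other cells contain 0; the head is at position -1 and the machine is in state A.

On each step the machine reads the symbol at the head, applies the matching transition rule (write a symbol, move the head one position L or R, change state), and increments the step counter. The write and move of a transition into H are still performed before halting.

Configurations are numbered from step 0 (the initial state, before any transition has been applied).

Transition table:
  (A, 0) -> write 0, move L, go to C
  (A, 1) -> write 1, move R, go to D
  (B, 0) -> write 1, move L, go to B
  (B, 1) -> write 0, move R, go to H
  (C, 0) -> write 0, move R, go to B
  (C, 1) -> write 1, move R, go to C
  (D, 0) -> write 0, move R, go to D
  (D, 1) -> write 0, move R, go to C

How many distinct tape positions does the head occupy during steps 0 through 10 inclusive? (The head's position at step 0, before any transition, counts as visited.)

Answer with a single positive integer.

Answer: 7

Derivation:
Step 1: in state A at pos -1, read 1 -> (A,1)->write 1,move R,goto D. Now: state=D, head=0, tape[-2..4]=0100010 (head:   ^)
Step 2: in state D at pos 0, read 0 -> (D,0)->write 0,move R,goto D. Now: state=D, head=1, tape[-2..4]=0100010 (head:    ^)
Step 3: in state D at pos 1, read 0 -> (D,0)->write 0,move R,goto D. Now: state=D, head=2, tape[-2..4]=0100010 (head:     ^)
Step 4: in state D at pos 2, read 0 -> (D,0)->write 0,move R,goto D. Now: state=D, head=3, tape[-2..4]=0100010 (head:      ^)
Step 5: in state D at pos 3, read 1 -> (D,1)->write 0,move R,goto C. Now: state=C, head=4, tape[-2..5]=01000000 (head:       ^)
Step 6: in state C at pos 4, read 0 -> (C,0)->write 0,move R,goto B. Now: state=B, head=5, tape[-2..6]=010000000 (head:        ^)
Step 7: in state B at pos 5, read 0 -> (B,0)->write 1,move L,goto B. Now: state=B, head=4, tape[-2..6]=010000010 (head:       ^)
Step 8: in state B at pos 4, read 0 -> (B,0)->write 1,move L,goto B. Now: state=B, head=3, tape[-2..6]=010000110 (head:      ^)
Step 9: in state B at pos 3, read 0 -> (B,0)->write 1,move L,goto B. Now: state=B, head=2, tape[-2..6]=010001110 (head:     ^)
Step 10: in state B at pos 2, read 0 -> (B,0)->write 1,move L,goto B. Now: state=B, head=1, tape[-2..6]=010011110 (head:    ^)
Head positions at steps 0..10: starting at -1, distinct positions visited = {-1, 0, 1, 2, 3, 4, 5} -> 7 position(s)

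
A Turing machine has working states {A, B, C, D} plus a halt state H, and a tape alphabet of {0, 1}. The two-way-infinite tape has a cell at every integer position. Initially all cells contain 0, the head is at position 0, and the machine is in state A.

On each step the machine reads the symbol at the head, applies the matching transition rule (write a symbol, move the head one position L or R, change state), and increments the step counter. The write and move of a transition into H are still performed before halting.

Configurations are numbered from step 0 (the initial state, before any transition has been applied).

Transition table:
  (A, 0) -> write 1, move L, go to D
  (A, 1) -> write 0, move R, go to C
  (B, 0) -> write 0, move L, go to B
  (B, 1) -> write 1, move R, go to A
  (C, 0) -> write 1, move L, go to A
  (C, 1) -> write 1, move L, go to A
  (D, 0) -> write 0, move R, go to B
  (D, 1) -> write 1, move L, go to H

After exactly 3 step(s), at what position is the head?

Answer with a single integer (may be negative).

Step 1: in state A at pos 0, read 0 -> (A,0)->write 1,move L,goto D. Now: state=D, head=-1, tape[-2..1]=0010 (head:  ^)
Step 2: in state D at pos -1, read 0 -> (D,0)->write 0,move R,goto B. Now: state=B, head=0, tape[-2..1]=0010 (head:   ^)
Step 3: in state B at pos 0, read 1 -> (B,1)->write 1,move R,goto A. Now: state=A, head=1, tape[-2..2]=00100 (head:    ^)

Answer: 1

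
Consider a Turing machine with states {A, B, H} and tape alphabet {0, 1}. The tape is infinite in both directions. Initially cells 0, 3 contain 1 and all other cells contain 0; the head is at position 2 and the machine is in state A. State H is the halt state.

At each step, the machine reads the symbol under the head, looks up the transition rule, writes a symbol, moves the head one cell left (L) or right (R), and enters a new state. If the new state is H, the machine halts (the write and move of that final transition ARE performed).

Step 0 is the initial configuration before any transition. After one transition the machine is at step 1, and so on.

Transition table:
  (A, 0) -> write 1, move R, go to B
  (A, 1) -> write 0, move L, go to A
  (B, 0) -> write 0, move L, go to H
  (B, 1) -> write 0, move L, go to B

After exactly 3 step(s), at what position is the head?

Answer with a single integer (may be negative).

Answer: 1

Derivation:
Step 1: in state A at pos 2, read 0 -> (A,0)->write 1,move R,goto B. Now: state=B, head=3, tape[-1..4]=010110 (head:     ^)
Step 2: in state B at pos 3, read 1 -> (B,1)->write 0,move L,goto B. Now: state=B, head=2, tape[-1..4]=010100 (head:    ^)
Step 3: in state B at pos 2, read 1 -> (B,1)->write 0,move L,goto B. Now: state=B, head=1, tape[-1..4]=010000 (head:   ^)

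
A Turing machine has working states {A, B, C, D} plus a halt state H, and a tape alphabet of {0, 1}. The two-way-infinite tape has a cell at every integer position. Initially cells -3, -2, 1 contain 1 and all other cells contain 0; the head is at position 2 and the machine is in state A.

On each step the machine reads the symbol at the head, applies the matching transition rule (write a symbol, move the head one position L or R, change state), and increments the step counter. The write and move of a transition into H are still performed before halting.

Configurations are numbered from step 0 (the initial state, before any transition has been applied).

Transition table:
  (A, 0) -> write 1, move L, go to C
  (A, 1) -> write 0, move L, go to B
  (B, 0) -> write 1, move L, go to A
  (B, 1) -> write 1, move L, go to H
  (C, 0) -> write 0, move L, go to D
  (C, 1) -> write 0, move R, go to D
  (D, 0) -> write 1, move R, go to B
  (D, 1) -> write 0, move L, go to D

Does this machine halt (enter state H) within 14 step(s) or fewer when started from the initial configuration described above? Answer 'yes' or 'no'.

Step 1: in state A at pos 2, read 0 -> (A,0)->write 1,move L,goto C. Now: state=C, head=1, tape[-4..3]=01100110 (head:      ^)
Step 2: in state C at pos 1, read 1 -> (C,1)->write 0,move R,goto D. Now: state=D, head=2, tape[-4..3]=01100010 (head:       ^)
Step 3: in state D at pos 2, read 1 -> (D,1)->write 0,move L,goto D. Now: state=D, head=1, tape[-4..3]=01100000 (head:      ^)
Step 4: in state D at pos 1, read 0 -> (D,0)->write 1,move R,goto B. Now: state=B, head=2, tape[-4..3]=01100100 (head:       ^)
Step 5: in state B at pos 2, read 0 -> (B,0)->write 1,move L,goto A. Now: state=A, head=1, tape[-4..3]=01100110 (head:      ^)
Step 6: in state A at pos 1, read 1 -> (A,1)->write 0,move L,goto B. Now: state=B, head=0, tape[-4..3]=01100010 (head:     ^)
Step 7: in state B at pos 0, read 0 -> (B,0)->write 1,move L,goto A. Now: state=A, head=-1, tape[-4..3]=01101010 (head:    ^)
Step 8: in state A at pos -1, read 0 -> (A,0)->write 1,move L,goto C. Now: state=C, head=-2, tape[-4..3]=01111010 (head:   ^)
Step 9: in state C at pos -2, read 1 -> (C,1)->write 0,move R,goto D. Now: state=D, head=-1, tape[-4..3]=01011010 (head:    ^)
Step 10: in state D at pos -1, read 1 -> (D,1)->write 0,move L,goto D. Now: state=D, head=-2, tape[-4..3]=01001010 (head:   ^)
Step 11: in state D at pos -2, read 0 -> (D,0)->write 1,move R,goto B. Now: state=B, head=-1, tape[-4..3]=01101010 (head:    ^)
Step 12: in state B at pos -1, read 0 -> (B,0)->write 1,move L,goto A. Now: state=A, head=-2, tape[-4..3]=01111010 (head:   ^)
Step 13: in state A at pos -2, read 1 -> (A,1)->write 0,move L,goto B. Now: state=B, head=-3, tape[-4..3]=01011010 (head:  ^)
Step 14: in state B at pos -3, read 1 -> (B,1)->write 1,move L,goto H. Now: state=H, head=-4, tape[-5..3]=001011010 (head:  ^)
State H reached at step 14; 14 <= 14 -> yes

Answer: yes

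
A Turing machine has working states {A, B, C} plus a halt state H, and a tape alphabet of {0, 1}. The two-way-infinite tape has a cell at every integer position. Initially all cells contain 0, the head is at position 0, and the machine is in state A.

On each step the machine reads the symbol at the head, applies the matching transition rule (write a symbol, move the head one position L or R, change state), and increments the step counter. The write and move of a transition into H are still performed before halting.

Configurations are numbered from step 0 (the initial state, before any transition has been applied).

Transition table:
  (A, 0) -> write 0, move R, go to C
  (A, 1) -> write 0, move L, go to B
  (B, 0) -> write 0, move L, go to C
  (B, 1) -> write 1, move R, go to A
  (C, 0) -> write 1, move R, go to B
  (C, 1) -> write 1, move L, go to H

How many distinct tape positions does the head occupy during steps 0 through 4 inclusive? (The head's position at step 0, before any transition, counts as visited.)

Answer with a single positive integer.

Step 1: in state A at pos 0, read 0 -> (A,0)->write 0,move R,goto C. Now: state=C, head=1, tape[-1..2]=0000 (head:   ^)
Step 2: in state C at pos 1, read 0 -> (C,0)->write 1,move R,goto B. Now: state=B, head=2, tape[-1..3]=00100 (head:    ^)
Step 3: in state B at pos 2, read 0 -> (B,0)->write 0,move L,goto C. Now: state=C, head=1, tape[-1..3]=00100 (head:   ^)
Step 4: in state C at pos 1, read 1 -> (C,1)->write 1,move L,goto H. Now: state=H, head=0, tape[-1..3]=00100 (head:  ^)
Head positions at steps 0..4: starting at 0, distinct positions visited = {0, 1, 2} -> 3 position(s)

Answer: 3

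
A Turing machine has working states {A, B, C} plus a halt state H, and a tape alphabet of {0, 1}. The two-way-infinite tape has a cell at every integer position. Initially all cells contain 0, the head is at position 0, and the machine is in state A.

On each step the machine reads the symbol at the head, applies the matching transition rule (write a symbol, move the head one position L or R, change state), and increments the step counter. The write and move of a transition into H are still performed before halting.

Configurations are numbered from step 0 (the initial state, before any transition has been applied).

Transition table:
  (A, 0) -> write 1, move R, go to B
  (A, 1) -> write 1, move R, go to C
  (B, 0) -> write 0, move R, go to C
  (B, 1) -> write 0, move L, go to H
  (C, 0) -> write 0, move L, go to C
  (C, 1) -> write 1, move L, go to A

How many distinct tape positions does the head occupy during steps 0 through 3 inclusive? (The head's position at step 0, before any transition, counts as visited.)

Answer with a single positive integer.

Step 1: in state A at pos 0, read 0 -> (A,0)->write 1,move R,goto B. Now: state=B, head=1, tape[-1..2]=0100 (head:   ^)
Step 2: in state B at pos 1, read 0 -> (B,0)->write 0,move R,goto C. Now: state=C, head=2, tape[-1..3]=01000 (head:    ^)
Step 3: in state C at pos 2, read 0 -> (C,0)->write 0,move L,goto C. Now: state=C, head=1, tape[-1..3]=01000 (head:   ^)
Head positions at steps 0..3: starting at 0, distinct positions visited = {0, 1, 2} -> 3 position(s)

Answer: 3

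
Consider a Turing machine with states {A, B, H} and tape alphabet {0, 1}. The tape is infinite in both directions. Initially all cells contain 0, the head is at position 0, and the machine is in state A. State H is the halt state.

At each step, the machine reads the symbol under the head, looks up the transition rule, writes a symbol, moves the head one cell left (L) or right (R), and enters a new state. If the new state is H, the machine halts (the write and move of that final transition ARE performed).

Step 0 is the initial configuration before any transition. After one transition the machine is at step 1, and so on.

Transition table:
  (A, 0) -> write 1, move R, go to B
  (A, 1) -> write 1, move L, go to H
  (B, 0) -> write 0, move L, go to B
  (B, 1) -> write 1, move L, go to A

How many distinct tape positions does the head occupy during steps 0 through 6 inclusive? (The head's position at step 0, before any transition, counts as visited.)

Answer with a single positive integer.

Step 1: in state A at pos 0, read 0 -> (A,0)->write 1,move R,goto B. Now: state=B, head=1, tape[-1..2]=0100 (head:   ^)
Step 2: in state B at pos 1, read 0 -> (B,0)->write 0,move L,goto B. Now: state=B, head=0, tape[-1..2]=0100 (head:  ^)
Step 3: in state B at pos 0, read 1 -> (B,1)->write 1,move L,goto A. Now: state=A, head=-1, tape[-2..2]=00100 (head:  ^)
Step 4: in state A at pos -1, read 0 -> (A,0)->write 1,move R,goto B. Now: state=B, head=0, tape[-2..2]=01100 (head:   ^)
Step 5: in state B at pos 0, read 1 -> (B,1)->write 1,move L,goto A. Now: state=A, head=-1, tape[-2..2]=01100 (head:  ^)
Step 6: in state A at pos -1, read 1 -> (A,1)->write 1,move L,goto H. Now: state=H, head=-2, tape[-3..2]=001100 (head:  ^)
Head positions at steps 0..6: starting at 0, distinct positions visited = {-2, -1, 0, 1} -> 4 position(s)

Answer: 4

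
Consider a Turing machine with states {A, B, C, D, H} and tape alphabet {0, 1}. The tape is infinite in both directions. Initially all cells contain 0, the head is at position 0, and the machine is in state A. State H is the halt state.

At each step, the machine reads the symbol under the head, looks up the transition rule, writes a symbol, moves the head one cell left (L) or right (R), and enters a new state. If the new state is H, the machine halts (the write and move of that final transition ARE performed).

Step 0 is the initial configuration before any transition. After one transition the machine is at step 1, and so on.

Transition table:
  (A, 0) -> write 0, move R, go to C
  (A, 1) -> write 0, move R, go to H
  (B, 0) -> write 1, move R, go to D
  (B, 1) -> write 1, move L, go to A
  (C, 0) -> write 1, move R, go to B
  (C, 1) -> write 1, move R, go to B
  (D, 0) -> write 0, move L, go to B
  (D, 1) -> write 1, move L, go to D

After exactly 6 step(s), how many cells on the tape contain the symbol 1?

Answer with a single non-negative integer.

Step 1: in state A at pos 0, read 0 -> (A,0)->write 0,move R,goto C. Now: state=C, head=1, tape[-1..2]=0000 (head:   ^)
Step 2: in state C at pos 1, read 0 -> (C,0)->write 1,move R,goto B. Now: state=B, head=2, tape[-1..3]=00100 (head:    ^)
Step 3: in state B at pos 2, read 0 -> (B,0)->write 1,move R,goto D. Now: state=D, head=3, tape[-1..4]=001100 (head:     ^)
Step 4: in state D at pos 3, read 0 -> (D,0)->write 0,move L,goto B. Now: state=B, head=2, tape[-1..4]=001100 (head:    ^)
Step 5: in state B at pos 2, read 1 -> (B,1)->write 1,move L,goto A. Now: state=A, head=1, tape[-1..4]=001100 (head:   ^)
Step 6: in state A at pos 1, read 1 -> (A,1)->write 0,move R,goto H. Now: state=H, head=2, tape[-1..4]=000100 (head:    ^)
Cells containing 1 after step 6: {2} -> 1 cell(s)

Answer: 1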